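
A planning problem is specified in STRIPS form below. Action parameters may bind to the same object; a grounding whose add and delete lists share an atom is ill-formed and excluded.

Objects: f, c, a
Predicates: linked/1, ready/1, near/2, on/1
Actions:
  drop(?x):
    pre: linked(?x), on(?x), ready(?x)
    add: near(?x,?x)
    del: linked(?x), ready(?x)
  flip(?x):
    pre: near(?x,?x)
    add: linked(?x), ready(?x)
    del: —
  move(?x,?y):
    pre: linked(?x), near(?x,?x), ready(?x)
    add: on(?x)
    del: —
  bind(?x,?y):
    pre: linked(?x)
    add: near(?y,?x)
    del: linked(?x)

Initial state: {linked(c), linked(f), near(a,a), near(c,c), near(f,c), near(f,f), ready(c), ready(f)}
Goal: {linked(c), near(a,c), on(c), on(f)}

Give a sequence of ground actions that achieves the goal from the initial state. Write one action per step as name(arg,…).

1. move(f,f)  →  {linked(c), linked(f), near(a,a), near(c,c), near(f,c), near(f,f), on(f), ready(c), ready(f)}
2. move(c,f)  →  {linked(c), linked(f), near(a,a), near(c,c), near(f,c), near(f,f), on(c), on(f), ready(c), ready(f)}
3. bind(c,a)  →  {linked(f), near(a,a), near(a,c), near(c,c), near(f,c), near(f,f), on(c), on(f), ready(c), ready(f)}
4. flip(c)  →  {linked(c), linked(f), near(a,a), near(a,c), near(c,c), near(f,c), near(f,f), on(c), on(f), ready(c), ready(f)}

move(f,f); move(c,f); bind(c,a); flip(c)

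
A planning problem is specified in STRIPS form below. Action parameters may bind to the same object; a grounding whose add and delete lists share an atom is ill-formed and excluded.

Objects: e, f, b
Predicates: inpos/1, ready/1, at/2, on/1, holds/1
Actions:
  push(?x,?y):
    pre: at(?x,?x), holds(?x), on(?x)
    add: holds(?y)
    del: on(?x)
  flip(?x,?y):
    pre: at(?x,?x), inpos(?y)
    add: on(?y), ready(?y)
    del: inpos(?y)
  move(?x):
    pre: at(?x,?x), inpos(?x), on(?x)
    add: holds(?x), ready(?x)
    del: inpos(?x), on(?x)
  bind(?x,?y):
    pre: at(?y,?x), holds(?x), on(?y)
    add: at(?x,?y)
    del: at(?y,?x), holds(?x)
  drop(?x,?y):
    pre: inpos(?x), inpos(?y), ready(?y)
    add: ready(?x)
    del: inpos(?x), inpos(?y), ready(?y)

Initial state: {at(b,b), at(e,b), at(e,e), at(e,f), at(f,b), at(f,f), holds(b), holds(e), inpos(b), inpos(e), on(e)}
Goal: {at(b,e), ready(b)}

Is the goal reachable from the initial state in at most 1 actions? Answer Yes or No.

No

1. flip(e,b)  →  {at(b,b), at(e,b), at(e,e), at(e,f), at(f,b), at(f,f), holds(b), holds(e), inpos(e), on(b), on(e), ready(b)}
2. bind(b,e)  →  {at(b,b), at(b,e), at(e,e), at(e,f), at(f,b), at(f,f), holds(e), inpos(e), on(b), on(e), ready(b)}
optimal plan length = 2; 2 > 1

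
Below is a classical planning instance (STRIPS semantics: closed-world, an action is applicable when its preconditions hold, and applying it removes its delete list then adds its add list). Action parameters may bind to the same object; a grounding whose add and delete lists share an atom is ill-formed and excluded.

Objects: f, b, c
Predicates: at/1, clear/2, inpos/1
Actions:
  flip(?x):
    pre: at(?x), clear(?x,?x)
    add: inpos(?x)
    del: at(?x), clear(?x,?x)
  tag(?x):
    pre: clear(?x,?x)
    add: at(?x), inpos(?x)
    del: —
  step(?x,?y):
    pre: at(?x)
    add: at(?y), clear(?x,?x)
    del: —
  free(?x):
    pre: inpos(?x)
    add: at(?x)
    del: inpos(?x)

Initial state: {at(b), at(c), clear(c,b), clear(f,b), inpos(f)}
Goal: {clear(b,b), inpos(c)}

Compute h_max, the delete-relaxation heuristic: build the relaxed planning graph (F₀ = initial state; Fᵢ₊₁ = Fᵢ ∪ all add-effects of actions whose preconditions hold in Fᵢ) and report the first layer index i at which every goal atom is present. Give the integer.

2

F0 = init (5 atoms)
F1 = F0 ∪ {at(f), clear(b,b), clear(c,c)}  (8 atoms)
F2 = F1 ∪ {clear(f,f), inpos(b), inpos(c)}  (11 atoms)
goal ⊆ F2  ⇒  h_max = 2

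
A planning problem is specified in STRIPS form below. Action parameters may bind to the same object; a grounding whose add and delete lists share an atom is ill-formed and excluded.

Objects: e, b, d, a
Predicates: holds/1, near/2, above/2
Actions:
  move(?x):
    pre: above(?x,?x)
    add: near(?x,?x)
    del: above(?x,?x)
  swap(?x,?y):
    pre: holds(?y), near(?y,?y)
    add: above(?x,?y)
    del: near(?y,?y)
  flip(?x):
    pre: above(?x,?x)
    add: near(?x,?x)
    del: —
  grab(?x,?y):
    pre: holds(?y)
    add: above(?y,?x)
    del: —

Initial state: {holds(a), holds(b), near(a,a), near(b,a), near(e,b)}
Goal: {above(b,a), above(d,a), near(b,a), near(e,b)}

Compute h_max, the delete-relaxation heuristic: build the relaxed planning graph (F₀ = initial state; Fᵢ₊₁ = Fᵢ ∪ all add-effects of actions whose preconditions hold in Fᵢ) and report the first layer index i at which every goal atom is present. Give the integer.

F0 = init (5 atoms)
F1 = F0 ∪ {above(a,a), above(a,b), above(a,d), above(a,e), above(b,a), above(b,b), above(b,d), above(b,e), above(d,a), above(e,a)}  (15 atoms)
goal ⊆ F1  ⇒  h_max = 1

1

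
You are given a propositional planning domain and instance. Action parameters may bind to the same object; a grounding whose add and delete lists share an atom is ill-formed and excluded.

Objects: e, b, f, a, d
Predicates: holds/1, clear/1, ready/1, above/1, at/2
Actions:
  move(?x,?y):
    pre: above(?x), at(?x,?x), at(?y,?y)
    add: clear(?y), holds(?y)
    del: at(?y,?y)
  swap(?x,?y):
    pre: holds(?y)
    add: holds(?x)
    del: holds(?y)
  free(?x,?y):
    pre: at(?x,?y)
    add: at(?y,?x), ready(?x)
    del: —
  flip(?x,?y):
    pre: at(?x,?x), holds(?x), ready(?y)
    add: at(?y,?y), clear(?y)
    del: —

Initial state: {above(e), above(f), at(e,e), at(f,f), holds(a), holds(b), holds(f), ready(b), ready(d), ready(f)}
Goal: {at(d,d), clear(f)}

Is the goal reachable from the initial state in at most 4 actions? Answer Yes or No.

1. flip(f,f)  →  {above(e), above(f), at(e,e), at(f,f), clear(f), holds(a), holds(b), holds(f), ready(b), ready(d), ready(f)}
2. flip(f,d)  →  {above(e), above(f), at(d,d), at(e,e), at(f,f), clear(d), clear(f), holds(a), holds(b), holds(f), ready(b), ready(d), ready(f)}
optimal plan length = 2; 2 ≤ 4

Yes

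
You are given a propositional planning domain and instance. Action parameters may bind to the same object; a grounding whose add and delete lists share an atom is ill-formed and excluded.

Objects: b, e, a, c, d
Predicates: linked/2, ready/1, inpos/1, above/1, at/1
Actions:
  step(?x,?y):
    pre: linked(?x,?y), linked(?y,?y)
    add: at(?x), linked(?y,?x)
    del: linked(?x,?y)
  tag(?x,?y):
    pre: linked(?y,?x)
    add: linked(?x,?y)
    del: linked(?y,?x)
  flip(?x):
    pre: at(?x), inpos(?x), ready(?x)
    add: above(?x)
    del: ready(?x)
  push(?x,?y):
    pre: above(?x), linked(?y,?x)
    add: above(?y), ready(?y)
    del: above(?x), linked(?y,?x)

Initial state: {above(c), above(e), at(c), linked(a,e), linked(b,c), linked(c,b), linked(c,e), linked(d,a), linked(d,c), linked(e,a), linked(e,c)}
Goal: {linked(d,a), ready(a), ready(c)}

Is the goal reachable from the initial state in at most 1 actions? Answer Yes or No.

No

1. push(e,a)  →  {above(a), above(c), at(c), linked(b,c), linked(c,b), linked(c,e), linked(d,a), linked(d,c), linked(e,a), linked(e,c), ready(a)}
2. push(a,e)  →  {above(c), above(e), at(c), linked(b,c), linked(c,b), linked(c,e), linked(d,a), linked(d,c), linked(e,c), ready(a), ready(e)}
3. push(e,c)  →  {above(c), at(c), linked(b,c), linked(c,b), linked(d,a), linked(d,c), linked(e,c), ready(a), ready(c), ready(e)}
optimal plan length = 3; 3 > 1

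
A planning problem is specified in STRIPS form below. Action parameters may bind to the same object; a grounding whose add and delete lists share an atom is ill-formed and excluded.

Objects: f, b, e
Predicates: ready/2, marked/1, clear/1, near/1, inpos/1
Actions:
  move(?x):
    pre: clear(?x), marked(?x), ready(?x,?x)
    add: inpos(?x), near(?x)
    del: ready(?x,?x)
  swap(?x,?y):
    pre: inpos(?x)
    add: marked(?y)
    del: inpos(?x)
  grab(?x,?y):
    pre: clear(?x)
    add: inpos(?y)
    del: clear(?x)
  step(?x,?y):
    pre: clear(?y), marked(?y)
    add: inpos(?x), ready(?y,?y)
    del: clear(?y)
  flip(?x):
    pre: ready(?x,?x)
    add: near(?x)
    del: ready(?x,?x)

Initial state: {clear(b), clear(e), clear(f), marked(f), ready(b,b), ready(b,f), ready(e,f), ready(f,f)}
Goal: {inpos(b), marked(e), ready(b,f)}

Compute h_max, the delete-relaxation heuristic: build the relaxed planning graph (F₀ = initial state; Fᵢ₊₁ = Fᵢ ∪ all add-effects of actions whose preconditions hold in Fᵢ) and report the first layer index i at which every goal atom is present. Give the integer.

2

F0 = init (8 atoms)
F1 = F0 ∪ {inpos(b), inpos(e), inpos(f), near(b), near(f)}  (13 atoms)
F2 = F1 ∪ {marked(b), marked(e)}  (15 atoms)
goal ⊆ F2  ⇒  h_max = 2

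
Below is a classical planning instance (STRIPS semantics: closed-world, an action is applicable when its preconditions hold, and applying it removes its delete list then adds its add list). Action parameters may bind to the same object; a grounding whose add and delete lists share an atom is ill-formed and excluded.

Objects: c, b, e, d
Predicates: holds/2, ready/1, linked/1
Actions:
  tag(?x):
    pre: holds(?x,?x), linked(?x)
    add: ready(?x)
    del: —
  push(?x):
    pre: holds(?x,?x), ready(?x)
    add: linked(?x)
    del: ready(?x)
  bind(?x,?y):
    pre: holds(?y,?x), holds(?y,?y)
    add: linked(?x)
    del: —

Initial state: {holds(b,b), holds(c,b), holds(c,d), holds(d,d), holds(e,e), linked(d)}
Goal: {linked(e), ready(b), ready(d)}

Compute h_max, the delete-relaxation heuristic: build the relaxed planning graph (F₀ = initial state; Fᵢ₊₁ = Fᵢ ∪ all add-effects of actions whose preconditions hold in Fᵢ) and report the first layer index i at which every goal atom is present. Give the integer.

2

F0 = init (6 atoms)
F1 = F0 ∪ {linked(b), linked(e), ready(d)}  (9 atoms)
F2 = F1 ∪ {ready(b), ready(e)}  (11 atoms)
goal ⊆ F2  ⇒  h_max = 2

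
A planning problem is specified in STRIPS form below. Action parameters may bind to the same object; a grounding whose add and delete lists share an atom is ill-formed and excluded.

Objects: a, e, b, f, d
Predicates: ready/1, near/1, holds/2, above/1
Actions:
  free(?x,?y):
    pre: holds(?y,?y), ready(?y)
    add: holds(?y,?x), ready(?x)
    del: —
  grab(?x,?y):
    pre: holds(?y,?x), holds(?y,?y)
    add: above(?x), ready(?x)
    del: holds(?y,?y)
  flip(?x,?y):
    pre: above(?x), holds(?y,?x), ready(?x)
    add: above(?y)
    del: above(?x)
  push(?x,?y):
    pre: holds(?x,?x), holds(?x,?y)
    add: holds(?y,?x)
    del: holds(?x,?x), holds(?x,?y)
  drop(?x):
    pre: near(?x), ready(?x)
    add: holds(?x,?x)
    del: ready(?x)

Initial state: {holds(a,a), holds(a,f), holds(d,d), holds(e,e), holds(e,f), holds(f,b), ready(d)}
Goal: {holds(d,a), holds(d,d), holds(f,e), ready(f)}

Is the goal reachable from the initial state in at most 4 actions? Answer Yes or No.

1. free(a,d)  →  {holds(a,a), holds(a,f), holds(d,a), holds(d,d), holds(e,e), holds(e,f), holds(f,b), ready(a), ready(d)}
2. free(f,a)  →  {holds(a,a), holds(a,f), holds(d,a), holds(d,d), holds(e,e), holds(e,f), holds(f,b), ready(a), ready(d), ready(f)}
3. push(e,f)  →  {holds(a,a), holds(a,f), holds(d,a), holds(d,d), holds(f,b), holds(f,e), ready(a), ready(d), ready(f)}
optimal plan length = 3; 3 ≤ 4

Yes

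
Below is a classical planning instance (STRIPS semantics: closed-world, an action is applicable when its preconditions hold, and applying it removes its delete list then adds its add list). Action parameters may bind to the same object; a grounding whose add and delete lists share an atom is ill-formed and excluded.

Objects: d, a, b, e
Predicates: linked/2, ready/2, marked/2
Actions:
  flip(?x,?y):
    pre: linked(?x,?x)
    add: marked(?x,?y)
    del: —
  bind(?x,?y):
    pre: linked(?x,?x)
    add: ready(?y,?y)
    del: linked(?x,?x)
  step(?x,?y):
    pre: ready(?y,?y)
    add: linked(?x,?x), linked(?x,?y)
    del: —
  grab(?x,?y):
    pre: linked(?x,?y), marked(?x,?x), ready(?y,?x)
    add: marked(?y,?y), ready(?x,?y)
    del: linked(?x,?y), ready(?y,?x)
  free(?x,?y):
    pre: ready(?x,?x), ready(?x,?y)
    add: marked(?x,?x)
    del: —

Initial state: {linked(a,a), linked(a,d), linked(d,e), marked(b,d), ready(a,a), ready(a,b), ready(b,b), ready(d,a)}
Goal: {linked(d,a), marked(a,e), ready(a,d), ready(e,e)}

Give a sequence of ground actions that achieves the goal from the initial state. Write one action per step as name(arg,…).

flip(a,a); flip(a,e); bind(a,e); step(d,a); grab(a,d)

1. flip(a,a)  →  {linked(a,a), linked(a,d), linked(d,e), marked(a,a), marked(b,d), ready(a,a), ready(a,b), ready(b,b), ready(d,a)}
2. flip(a,e)  →  {linked(a,a), linked(a,d), linked(d,e), marked(a,a), marked(a,e), marked(b,d), ready(a,a), ready(a,b), ready(b,b), ready(d,a)}
3. bind(a,e)  →  {linked(a,d), linked(d,e), marked(a,a), marked(a,e), marked(b,d), ready(a,a), ready(a,b), ready(b,b), ready(d,a), ready(e,e)}
4. step(d,a)  →  {linked(a,d), linked(d,a), linked(d,d), linked(d,e), marked(a,a), marked(a,e), marked(b,d), ready(a,a), ready(a,b), ready(b,b), ready(d,a), ready(e,e)}
5. grab(a,d)  →  {linked(d,a), linked(d,d), linked(d,e), marked(a,a), marked(a,e), marked(b,d), marked(d,d), ready(a,a), ready(a,b), ready(a,d), ready(b,b), ready(e,e)}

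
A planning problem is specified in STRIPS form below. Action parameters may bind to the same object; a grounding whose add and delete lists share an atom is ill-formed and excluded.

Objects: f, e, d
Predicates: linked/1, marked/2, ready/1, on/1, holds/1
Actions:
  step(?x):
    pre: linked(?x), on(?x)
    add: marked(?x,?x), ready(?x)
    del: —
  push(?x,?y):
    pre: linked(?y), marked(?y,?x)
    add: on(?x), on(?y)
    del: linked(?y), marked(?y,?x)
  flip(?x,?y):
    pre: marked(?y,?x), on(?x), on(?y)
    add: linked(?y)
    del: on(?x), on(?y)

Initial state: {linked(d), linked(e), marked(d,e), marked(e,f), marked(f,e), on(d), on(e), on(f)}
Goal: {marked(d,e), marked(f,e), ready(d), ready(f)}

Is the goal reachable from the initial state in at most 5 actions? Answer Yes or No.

1. step(d)  →  {linked(d), linked(e), marked(d,d), marked(d,e), marked(e,f), marked(f,e), on(d), on(e), on(f), ready(d)}
2. flip(e,f)  →  {linked(d), linked(e), linked(f), marked(d,d), marked(d,e), marked(e,f), marked(f,e), on(d), ready(d)}
3. push(f,e)  →  {linked(d), linked(f), marked(d,d), marked(d,e), marked(f,e), on(d), on(e), on(f), ready(d)}
4. step(f)  →  {linked(d), linked(f), marked(d,d), marked(d,e), marked(f,e), marked(f,f), on(d), on(e), on(f), ready(d), ready(f)}
optimal plan length = 4; 4 ≤ 5

Yes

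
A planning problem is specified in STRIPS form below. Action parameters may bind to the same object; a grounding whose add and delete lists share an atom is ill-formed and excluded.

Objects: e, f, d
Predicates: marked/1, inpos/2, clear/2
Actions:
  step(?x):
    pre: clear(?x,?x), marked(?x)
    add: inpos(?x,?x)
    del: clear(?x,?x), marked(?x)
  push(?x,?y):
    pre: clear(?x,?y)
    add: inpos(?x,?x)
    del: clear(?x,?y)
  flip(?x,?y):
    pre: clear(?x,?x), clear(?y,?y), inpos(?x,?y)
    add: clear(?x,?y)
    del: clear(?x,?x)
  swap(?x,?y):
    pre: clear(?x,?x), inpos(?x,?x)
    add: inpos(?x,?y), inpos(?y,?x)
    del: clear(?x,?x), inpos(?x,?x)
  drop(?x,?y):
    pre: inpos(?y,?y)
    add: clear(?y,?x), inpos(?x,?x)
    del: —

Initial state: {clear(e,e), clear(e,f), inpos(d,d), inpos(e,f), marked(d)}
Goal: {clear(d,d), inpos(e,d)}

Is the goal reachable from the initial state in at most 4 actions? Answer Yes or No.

Yes

1. push(e,f)  →  {clear(e,e), inpos(d,d), inpos(e,e), inpos(e,f), marked(d)}
2. swap(e,d)  →  {inpos(d,d), inpos(d,e), inpos(e,d), inpos(e,f), marked(d)}
3. drop(d,d)  →  {clear(d,d), inpos(d,d), inpos(d,e), inpos(e,d), inpos(e,f), marked(d)}
optimal plan length = 3; 3 ≤ 4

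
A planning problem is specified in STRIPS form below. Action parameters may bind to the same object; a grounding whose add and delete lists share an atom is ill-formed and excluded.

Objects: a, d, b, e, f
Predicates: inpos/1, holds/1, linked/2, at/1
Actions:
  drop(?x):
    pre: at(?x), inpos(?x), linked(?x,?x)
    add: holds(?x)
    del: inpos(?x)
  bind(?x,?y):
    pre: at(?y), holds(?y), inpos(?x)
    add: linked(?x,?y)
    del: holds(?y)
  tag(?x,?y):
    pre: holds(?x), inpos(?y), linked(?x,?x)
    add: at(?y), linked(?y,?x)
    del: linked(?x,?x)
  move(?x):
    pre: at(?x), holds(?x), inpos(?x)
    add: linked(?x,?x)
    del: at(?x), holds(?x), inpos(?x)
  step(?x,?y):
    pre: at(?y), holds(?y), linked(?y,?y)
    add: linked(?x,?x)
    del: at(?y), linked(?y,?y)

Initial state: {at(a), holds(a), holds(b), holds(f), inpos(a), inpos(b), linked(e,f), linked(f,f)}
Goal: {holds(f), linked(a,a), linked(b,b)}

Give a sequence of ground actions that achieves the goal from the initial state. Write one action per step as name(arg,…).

1. bind(a,a)  →  {at(a), holds(b), holds(f), inpos(a), inpos(b), linked(a,a), linked(e,f), linked(f,f)}
2. tag(f,b)  →  {at(a), at(b), holds(b), holds(f), inpos(a), inpos(b), linked(a,a), linked(b,f), linked(e,f)}
3. bind(b,b)  →  {at(a), at(b), holds(f), inpos(a), inpos(b), linked(a,a), linked(b,b), linked(b,f), linked(e,f)}

bind(a,a); tag(f,b); bind(b,b)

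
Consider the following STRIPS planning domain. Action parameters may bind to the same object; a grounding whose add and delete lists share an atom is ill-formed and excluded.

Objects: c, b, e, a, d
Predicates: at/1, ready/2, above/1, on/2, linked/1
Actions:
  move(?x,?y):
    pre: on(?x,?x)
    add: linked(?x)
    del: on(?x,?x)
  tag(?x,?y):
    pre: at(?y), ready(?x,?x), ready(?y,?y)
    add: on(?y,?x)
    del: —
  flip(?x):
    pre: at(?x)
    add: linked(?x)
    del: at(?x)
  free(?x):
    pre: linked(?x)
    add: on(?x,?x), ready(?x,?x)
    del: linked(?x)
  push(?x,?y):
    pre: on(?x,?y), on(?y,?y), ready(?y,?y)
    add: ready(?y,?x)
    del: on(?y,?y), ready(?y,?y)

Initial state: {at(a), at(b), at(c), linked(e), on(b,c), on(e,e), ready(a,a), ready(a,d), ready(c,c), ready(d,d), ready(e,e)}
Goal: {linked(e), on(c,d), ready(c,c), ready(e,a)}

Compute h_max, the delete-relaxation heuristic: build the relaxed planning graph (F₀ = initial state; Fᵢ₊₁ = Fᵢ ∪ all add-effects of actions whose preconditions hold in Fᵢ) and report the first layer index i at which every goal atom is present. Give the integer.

2

F0 = init (11 atoms)
F1 = F0 ∪ {linked(a), linked(b), linked(c), on(a,a), on(a,c), on(a,d), on(a,e), on(c,a), on(c,c), on(c,d), on(c,e)}  (22 atoms)
F2 = F1 ∪ {on(b,b), ready(a,c), ready(b,b), ready(c,a), ready(c,b), ready(e,a), ready(e,c)}  (29 atoms)
goal ⊆ F2  ⇒  h_max = 2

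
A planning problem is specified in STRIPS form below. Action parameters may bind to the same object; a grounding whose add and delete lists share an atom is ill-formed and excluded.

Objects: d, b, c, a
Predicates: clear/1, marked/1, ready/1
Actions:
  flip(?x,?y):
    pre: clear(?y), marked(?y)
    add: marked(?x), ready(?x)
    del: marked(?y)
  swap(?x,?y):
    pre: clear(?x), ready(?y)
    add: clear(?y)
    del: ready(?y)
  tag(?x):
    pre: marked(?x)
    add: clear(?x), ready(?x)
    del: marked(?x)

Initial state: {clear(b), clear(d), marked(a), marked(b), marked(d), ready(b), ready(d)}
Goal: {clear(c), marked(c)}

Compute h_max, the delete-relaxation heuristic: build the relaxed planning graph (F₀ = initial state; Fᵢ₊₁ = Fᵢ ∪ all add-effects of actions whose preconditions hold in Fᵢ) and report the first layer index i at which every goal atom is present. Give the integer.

F0 = init (7 atoms)
F1 = F0 ∪ {clear(a), marked(c), ready(a), ready(c)}  (11 atoms)
F2 = F1 ∪ {clear(c)}  (12 atoms)
goal ⊆ F2  ⇒  h_max = 2

2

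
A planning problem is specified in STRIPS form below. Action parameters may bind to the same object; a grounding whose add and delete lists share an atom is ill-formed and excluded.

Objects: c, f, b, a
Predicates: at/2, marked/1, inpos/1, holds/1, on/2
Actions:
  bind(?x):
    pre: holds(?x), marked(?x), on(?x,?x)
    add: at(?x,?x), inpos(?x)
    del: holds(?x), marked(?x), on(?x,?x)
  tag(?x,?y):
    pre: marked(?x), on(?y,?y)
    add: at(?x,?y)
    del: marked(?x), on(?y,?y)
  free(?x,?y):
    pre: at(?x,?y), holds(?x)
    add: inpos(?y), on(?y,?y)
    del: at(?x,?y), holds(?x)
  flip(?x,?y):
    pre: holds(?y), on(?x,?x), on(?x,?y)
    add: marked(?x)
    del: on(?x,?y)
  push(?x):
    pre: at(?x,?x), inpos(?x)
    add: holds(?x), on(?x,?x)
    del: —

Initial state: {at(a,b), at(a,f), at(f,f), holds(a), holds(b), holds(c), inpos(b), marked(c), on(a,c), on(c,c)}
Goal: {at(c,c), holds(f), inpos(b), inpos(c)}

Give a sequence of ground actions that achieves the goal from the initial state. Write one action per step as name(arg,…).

bind(c); free(a,f); push(f)

1. bind(c)  →  {at(a,b), at(a,f), at(c,c), at(f,f), holds(a), holds(b), inpos(b), inpos(c), on(a,c)}
2. free(a,f)  →  {at(a,b), at(c,c), at(f,f), holds(b), inpos(b), inpos(c), inpos(f), on(a,c), on(f,f)}
3. push(f)  →  {at(a,b), at(c,c), at(f,f), holds(b), holds(f), inpos(b), inpos(c), inpos(f), on(a,c), on(f,f)}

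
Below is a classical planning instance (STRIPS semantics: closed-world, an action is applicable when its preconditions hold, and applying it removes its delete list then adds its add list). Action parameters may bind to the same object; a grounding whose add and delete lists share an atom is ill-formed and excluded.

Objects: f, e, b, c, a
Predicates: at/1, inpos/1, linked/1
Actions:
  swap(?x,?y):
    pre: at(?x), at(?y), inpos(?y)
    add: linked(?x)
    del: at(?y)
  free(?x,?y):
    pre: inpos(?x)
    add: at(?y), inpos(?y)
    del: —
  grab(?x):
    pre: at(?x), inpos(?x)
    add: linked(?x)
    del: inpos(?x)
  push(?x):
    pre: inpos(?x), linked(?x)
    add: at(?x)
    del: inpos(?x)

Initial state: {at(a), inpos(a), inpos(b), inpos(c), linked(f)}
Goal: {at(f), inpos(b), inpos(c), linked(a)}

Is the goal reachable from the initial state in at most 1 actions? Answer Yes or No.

1. swap(a,a)  →  {inpos(a), inpos(b), inpos(c), linked(a), linked(f)}
2. free(b,f)  →  {at(f), inpos(a), inpos(b), inpos(c), inpos(f), linked(a), linked(f)}
optimal plan length = 2; 2 > 1

No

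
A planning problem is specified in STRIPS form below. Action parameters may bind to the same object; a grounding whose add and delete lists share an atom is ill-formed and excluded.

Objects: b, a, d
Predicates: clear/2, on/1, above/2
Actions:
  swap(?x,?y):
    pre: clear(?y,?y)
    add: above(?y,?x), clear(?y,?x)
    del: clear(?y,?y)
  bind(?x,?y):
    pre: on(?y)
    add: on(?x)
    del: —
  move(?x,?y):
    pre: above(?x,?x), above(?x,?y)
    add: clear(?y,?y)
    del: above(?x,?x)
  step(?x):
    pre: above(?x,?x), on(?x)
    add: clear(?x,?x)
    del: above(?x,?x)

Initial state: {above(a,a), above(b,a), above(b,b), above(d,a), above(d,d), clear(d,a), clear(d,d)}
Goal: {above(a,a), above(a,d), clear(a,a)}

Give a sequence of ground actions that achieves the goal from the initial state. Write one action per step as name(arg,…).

move(b,a); swap(d,a); move(d,a)

1. move(b,a)  →  {above(a,a), above(b,a), above(d,a), above(d,d), clear(a,a), clear(d,a), clear(d,d)}
2. swap(d,a)  →  {above(a,a), above(a,d), above(b,a), above(d,a), above(d,d), clear(a,d), clear(d,a), clear(d,d)}
3. move(d,a)  →  {above(a,a), above(a,d), above(b,a), above(d,a), clear(a,a), clear(a,d), clear(d,a), clear(d,d)}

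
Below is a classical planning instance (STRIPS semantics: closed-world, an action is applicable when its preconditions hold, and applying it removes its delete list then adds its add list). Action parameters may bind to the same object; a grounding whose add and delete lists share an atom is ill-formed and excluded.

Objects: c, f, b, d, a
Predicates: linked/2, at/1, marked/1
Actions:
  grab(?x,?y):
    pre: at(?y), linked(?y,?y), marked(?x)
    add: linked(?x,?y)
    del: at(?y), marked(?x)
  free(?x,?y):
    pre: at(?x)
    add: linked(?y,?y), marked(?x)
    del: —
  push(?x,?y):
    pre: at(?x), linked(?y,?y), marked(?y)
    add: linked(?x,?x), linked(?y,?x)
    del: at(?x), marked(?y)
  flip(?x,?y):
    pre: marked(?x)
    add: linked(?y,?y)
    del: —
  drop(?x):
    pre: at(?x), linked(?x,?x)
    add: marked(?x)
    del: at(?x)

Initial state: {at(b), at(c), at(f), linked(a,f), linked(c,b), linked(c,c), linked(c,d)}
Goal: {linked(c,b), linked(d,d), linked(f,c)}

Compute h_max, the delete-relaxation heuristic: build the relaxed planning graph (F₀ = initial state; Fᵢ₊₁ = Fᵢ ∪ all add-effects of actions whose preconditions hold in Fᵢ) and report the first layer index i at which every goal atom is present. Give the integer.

F0 = init (7 atoms)
F1 = F0 ∪ {linked(a,a), linked(b,b), linked(d,d), linked(f,f), marked(b), marked(c), marked(f)}  (14 atoms)
F2 = F1 ∪ {linked(b,c), linked(b,f), linked(c,f), linked(f,b), linked(f,c)}  (19 atoms)
goal ⊆ F2  ⇒  h_max = 2

2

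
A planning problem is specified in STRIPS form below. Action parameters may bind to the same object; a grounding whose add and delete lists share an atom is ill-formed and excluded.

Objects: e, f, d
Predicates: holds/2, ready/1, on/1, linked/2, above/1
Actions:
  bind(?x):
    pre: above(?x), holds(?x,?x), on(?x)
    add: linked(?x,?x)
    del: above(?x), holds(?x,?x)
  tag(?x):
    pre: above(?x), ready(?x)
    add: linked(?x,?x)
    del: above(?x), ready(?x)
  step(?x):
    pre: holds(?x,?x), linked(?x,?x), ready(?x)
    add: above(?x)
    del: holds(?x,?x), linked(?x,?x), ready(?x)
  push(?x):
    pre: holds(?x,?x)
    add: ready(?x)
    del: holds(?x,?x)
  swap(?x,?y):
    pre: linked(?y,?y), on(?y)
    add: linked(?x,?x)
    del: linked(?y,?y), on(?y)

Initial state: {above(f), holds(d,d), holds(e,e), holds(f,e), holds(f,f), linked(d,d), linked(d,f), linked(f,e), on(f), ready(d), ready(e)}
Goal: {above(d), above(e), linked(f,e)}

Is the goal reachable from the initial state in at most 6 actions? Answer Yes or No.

Yes

1. bind(f)  →  {holds(d,d), holds(e,e), holds(f,e), linked(d,d), linked(d,f), linked(f,e), linked(f,f), on(f), ready(d), ready(e)}
2. step(d)  →  {above(d), holds(e,e), holds(f,e), linked(d,f), linked(f,e), linked(f,f), on(f), ready(e)}
3. swap(e,f)  →  {above(d), holds(e,e), holds(f,e), linked(d,f), linked(e,e), linked(f,e), ready(e)}
4. step(e)  →  {above(d), above(e), holds(f,e), linked(d,f), linked(f,e)}
optimal plan length = 4; 4 ≤ 6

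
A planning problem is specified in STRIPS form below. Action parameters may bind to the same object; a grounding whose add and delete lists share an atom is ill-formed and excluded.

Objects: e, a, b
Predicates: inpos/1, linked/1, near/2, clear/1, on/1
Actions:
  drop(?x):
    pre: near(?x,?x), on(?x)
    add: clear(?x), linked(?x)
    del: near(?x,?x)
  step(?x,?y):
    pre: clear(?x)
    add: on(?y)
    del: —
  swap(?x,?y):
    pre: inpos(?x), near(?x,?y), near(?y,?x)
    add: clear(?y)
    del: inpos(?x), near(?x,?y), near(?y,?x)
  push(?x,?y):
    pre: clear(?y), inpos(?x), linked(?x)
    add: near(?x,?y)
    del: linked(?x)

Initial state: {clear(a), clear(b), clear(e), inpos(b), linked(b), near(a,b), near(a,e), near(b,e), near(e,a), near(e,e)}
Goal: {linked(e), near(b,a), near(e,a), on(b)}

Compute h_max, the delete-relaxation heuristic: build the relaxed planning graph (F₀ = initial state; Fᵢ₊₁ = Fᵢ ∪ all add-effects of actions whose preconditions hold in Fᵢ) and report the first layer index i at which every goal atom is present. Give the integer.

F0 = init (10 atoms)
F1 = F0 ∪ {near(b,a), near(b,b), on(a), on(b), on(e)}  (15 atoms)
F2 = F1 ∪ {linked(e)}  (16 atoms)
goal ⊆ F2  ⇒  h_max = 2

2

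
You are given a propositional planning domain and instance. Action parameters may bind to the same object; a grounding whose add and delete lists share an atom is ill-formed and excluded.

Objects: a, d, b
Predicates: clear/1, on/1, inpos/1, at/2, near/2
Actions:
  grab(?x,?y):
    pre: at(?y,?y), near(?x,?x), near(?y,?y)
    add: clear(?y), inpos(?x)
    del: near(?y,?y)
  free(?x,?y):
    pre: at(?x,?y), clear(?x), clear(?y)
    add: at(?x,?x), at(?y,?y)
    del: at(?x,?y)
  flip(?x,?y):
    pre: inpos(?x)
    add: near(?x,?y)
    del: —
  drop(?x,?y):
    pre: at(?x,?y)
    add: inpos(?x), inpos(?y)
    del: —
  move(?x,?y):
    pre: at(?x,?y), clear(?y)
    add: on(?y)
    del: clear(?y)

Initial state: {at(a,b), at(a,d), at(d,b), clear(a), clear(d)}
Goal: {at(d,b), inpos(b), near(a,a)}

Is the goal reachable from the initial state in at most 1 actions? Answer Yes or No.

No

1. drop(a,b)  →  {at(a,b), at(a,d), at(d,b), clear(a), clear(d), inpos(a), inpos(b)}
2. flip(a,a)  →  {at(a,b), at(a,d), at(d,b), clear(a), clear(d), inpos(a), inpos(b), near(a,a)}
optimal plan length = 2; 2 > 1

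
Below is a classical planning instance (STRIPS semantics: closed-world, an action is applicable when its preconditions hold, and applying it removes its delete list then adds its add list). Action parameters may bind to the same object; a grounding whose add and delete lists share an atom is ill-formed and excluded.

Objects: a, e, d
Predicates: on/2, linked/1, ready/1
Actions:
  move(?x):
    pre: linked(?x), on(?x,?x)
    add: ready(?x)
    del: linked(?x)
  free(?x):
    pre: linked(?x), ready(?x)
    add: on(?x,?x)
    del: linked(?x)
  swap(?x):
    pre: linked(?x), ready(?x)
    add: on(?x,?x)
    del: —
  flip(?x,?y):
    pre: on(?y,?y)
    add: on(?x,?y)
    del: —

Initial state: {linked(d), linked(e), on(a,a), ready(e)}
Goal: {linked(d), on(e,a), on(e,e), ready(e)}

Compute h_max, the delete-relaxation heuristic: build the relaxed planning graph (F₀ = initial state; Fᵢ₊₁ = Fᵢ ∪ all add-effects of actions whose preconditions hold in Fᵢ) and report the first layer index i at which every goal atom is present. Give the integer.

F0 = init (4 atoms)
F1 = F0 ∪ {on(d,a), on(e,a), on(e,e)}  (7 atoms)
goal ⊆ F1  ⇒  h_max = 1

1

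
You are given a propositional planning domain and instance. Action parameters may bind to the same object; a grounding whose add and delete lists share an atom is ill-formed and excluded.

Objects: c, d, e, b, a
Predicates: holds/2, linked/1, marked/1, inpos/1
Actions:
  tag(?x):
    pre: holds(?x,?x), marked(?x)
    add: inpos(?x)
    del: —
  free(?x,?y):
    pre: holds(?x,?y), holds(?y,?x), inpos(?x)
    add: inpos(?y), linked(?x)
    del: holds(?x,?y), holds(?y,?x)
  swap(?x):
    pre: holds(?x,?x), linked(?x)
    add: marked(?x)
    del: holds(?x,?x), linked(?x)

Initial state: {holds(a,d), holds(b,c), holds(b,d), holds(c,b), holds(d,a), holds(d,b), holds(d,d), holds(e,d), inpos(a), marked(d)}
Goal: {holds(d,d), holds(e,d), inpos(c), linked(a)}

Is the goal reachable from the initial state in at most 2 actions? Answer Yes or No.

1. free(a,d)  →  {holds(b,c), holds(b,d), holds(c,b), holds(d,b), holds(d,d), holds(e,d), inpos(a), inpos(d), linked(a), marked(d)}
2. free(d,b)  →  {holds(b,c), holds(c,b), holds(d,d), holds(e,d), inpos(a), inpos(b), inpos(d), linked(a), linked(d), marked(d)}
3. free(b,c)  →  {holds(d,d), holds(e,d), inpos(a), inpos(b), inpos(c), inpos(d), linked(a), linked(b), linked(d), marked(d)}
optimal plan length = 3; 3 > 2

No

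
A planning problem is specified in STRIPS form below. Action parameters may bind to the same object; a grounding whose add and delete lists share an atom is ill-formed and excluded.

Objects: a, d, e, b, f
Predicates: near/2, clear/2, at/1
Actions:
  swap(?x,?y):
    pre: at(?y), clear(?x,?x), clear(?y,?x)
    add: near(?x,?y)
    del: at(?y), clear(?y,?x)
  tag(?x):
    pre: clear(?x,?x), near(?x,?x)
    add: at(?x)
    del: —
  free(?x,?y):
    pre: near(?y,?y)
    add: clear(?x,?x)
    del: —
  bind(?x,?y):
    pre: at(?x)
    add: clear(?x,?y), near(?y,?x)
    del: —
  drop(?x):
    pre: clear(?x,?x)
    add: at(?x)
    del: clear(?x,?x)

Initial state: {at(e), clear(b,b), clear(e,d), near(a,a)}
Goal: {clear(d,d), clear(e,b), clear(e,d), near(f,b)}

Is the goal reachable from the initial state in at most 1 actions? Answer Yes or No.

1. free(d,a)  →  {at(e), clear(b,b), clear(d,d), clear(e,d), near(a,a)}
2. bind(e,b)  →  {at(e), clear(b,b), clear(d,d), clear(e,b), clear(e,d), near(a,a), near(b,e)}
3. drop(b)  →  {at(b), at(e), clear(d,d), clear(e,b), clear(e,d), near(a,a), near(b,e)}
4. bind(b,f)  →  {at(b), at(e), clear(b,f), clear(d,d), clear(e,b), clear(e,d), near(a,a), near(b,e), near(f,b)}
optimal plan length = 4; 4 > 1

No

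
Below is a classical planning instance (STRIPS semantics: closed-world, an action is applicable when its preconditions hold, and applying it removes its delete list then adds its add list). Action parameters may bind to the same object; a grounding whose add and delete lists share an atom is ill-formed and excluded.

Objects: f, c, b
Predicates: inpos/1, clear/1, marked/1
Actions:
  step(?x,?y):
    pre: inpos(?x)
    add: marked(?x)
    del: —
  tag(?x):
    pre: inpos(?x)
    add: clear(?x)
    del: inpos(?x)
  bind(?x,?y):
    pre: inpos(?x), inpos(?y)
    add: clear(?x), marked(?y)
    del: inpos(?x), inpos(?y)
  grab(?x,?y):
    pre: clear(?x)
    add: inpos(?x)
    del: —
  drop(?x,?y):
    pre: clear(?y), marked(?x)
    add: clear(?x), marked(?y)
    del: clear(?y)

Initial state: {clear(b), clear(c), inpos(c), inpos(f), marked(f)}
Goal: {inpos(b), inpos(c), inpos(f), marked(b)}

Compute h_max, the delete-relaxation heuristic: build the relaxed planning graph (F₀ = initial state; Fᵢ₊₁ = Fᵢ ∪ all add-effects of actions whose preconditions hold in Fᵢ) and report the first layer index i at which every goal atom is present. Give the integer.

F0 = init (5 atoms)
F1 = F0 ∪ {clear(f), inpos(b), marked(b), marked(c)}  (9 atoms)
goal ⊆ F1  ⇒  h_max = 1

1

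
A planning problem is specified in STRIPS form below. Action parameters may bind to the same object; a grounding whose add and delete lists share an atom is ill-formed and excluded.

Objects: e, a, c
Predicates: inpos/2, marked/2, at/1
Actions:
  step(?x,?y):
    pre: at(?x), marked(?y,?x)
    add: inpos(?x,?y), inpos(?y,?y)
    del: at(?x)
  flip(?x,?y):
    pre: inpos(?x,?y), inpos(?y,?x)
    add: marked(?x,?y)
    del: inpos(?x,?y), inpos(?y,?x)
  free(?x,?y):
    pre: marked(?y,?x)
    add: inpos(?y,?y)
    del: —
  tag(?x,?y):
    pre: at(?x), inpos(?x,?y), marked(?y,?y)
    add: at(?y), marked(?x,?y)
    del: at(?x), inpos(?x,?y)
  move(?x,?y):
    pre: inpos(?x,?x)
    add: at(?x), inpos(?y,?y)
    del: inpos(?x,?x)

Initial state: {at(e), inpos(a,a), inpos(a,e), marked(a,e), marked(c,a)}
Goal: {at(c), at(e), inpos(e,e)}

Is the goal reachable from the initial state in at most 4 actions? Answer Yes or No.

1. free(a,c)  →  {at(e), inpos(a,a), inpos(a,e), inpos(c,c), marked(a,e), marked(c,a)}
2. move(c,e)  →  {at(c), at(e), inpos(a,a), inpos(a,e), inpos(e,e), marked(a,e), marked(c,a)}
optimal plan length = 2; 2 ≤ 4

Yes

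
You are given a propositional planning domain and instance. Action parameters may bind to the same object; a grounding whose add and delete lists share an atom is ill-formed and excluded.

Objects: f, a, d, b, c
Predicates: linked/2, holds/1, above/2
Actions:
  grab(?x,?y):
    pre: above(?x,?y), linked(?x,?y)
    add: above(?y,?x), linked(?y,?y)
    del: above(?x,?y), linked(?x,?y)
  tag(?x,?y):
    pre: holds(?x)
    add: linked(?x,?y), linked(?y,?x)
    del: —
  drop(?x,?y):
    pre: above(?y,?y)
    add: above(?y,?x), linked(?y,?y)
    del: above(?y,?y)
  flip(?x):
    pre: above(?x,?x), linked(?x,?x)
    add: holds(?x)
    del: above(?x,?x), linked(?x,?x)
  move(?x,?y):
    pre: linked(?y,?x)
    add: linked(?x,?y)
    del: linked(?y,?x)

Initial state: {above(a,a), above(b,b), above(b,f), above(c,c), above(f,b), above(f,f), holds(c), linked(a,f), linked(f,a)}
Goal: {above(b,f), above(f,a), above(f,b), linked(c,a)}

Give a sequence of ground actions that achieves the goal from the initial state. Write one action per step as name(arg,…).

1. tag(c,a)  →  {above(a,a), above(b,b), above(b,f), above(c,c), above(f,b), above(f,f), holds(c), linked(a,c), linked(a,f), linked(c,a), linked(f,a)}
2. drop(a,f)  →  {above(a,a), above(b,b), above(b,f), above(c,c), above(f,a), above(f,b), holds(c), linked(a,c), linked(a,f), linked(c,a), linked(f,a), linked(f,f)}

tag(c,a); drop(a,f)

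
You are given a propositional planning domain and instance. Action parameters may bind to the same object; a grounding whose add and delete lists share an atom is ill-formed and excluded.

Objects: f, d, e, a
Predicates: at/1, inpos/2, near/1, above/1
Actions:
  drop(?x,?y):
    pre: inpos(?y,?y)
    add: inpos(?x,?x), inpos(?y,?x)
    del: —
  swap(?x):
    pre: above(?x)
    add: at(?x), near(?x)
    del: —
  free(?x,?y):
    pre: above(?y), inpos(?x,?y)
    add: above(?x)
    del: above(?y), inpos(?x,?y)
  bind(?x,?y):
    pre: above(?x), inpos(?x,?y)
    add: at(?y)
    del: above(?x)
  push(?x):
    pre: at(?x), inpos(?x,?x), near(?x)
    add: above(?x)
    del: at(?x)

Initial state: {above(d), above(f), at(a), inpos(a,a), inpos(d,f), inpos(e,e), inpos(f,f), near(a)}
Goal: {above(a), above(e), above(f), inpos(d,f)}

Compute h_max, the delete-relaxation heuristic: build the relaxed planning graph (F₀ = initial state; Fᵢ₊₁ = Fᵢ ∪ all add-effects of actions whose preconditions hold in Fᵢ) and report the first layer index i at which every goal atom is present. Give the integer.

F0 = init (8 atoms)
F1 = F0 ∪ {above(a), at(d), at(f), inpos(a,d), inpos(a,e), inpos(a,f), inpos(d,d), inpos(e,a), inpos(e,d), inpos(e,f), inpos(f,a), inpos(f,d), inpos(f,e), near(d), near(f)}  (23 atoms)
F2 = F1 ∪ {above(e), at(e), inpos(d,a), inpos(d,e)}  (27 atoms)
goal ⊆ F2  ⇒  h_max = 2

2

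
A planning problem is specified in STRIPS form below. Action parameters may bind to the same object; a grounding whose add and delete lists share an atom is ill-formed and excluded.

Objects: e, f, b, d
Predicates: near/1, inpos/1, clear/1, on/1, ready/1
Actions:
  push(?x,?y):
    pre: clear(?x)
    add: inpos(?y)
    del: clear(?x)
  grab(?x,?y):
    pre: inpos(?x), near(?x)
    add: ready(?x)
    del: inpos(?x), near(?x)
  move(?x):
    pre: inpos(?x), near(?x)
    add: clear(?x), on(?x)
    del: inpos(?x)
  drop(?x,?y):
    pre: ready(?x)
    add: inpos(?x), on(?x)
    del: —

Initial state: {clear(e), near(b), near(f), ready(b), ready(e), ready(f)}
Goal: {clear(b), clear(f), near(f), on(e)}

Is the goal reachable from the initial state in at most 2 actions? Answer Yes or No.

1. push(e,f)  →  {inpos(f), near(b), near(f), ready(b), ready(e), ready(f)}
2. move(f)  →  {clear(f), near(b), near(f), on(f), ready(b), ready(e), ready(f)}
3. drop(e,e)  →  {clear(f), inpos(e), near(b), near(f), on(e), on(f), ready(b), ready(e), ready(f)}
4. drop(b,e)  →  {clear(f), inpos(b), inpos(e), near(b), near(f), on(b), on(e), on(f), ready(b), ready(e), ready(f)}
5. move(b)  →  {clear(b), clear(f), inpos(e), near(b), near(f), on(b), on(e), on(f), ready(b), ready(e), ready(f)}
optimal plan length = 5; 5 > 2

No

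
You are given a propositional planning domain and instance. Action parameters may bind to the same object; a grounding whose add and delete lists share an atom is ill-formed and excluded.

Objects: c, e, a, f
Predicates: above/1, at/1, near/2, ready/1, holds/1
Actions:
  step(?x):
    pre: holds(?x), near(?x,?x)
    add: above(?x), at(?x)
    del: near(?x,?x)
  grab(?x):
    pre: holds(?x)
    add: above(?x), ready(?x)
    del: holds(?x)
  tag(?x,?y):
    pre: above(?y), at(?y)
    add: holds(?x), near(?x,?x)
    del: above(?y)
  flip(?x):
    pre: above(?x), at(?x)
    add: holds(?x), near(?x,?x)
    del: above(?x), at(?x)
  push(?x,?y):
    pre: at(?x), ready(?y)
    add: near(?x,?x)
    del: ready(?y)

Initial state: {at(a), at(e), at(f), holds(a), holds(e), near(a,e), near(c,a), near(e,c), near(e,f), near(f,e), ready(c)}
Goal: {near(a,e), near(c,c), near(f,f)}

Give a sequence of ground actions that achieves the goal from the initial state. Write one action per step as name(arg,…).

grab(e); tag(c,e); push(f,c)

1. grab(e)  →  {above(e), at(a), at(e), at(f), holds(a), near(a,e), near(c,a), near(e,c), near(e,f), near(f,e), ready(c), ready(e)}
2. tag(c,e)  →  {at(a), at(e), at(f), holds(a), holds(c), near(a,e), near(c,a), near(c,c), near(e,c), near(e,f), near(f,e), ready(c), ready(e)}
3. push(f,c)  →  {at(a), at(e), at(f), holds(a), holds(c), near(a,e), near(c,a), near(c,c), near(e,c), near(e,f), near(f,e), near(f,f), ready(e)}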